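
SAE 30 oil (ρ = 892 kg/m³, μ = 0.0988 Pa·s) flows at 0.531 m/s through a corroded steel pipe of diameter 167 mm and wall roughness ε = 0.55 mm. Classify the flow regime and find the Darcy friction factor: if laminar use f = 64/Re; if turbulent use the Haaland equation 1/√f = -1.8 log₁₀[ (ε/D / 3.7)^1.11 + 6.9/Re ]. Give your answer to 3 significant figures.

f ≈ 0.0799

Re = ρVD/μ = 892·0.531·0.167/0.0988 = 800.6.
Re < 2300 → laminar, so f = 64/Re = 0.07994 (roughness is irrelevant in laminar flow).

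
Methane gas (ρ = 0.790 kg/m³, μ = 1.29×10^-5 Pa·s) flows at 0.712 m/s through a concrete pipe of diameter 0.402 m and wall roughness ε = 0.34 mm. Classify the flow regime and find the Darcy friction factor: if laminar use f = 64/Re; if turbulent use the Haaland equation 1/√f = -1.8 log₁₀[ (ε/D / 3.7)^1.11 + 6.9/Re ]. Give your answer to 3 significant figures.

Re = ρVD/μ = 0.79·0.712·0.402/1.29e-05 = 1.753e+04.
Re > 4000 → turbulent. ε/D = 0.00034/0.402 = 0.000846; Haaland: 1/√f = -1.8 log₁₀[9.09e-05 + 0.000394] = 5.966, so f = 0.02809.

f ≈ 0.0281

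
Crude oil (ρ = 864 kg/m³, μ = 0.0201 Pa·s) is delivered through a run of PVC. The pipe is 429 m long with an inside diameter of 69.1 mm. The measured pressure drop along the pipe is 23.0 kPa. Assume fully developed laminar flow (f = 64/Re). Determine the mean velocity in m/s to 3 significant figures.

V ≈ 0.398 m/s

For laminar flow, f = 64/Re with Re = ρVD/μ, so Darcy-Weisbach reduces to ΔP = 32μLV/D². Solving for V: V = ΔP·D²/(32μL) = 2.3e+04·(0.0691)²/(32·0.0201·429) = 0.398 m/s.
Check: Re = ρVD/μ = 864·0.398·0.0691/0.0201 = 1182 < 2300, so the laminar assumption holds.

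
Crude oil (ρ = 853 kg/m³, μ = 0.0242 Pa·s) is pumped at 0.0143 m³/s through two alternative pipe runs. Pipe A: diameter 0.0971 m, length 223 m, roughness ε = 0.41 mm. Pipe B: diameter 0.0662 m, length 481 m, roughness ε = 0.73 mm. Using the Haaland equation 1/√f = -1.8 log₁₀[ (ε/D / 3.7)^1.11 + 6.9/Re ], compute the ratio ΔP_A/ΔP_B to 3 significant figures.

ΔP_A/ΔP_B ≈ 0.0608

Pipe A: V = Q/A = 0.0143/0.007405 = 1.931 m/s; Re = 6609; ε/D = 0.00422; Haaland → f = 0.03937; ΔP_A = f(L/D)(ρV²/2) = 1.438e+05 Pa.
Pipe B: V = Q/A = 0.0143/0.003442 = 4.155 m/s; Re = 9694; ε/D = 0.011; Haaland → f = 0.04424; ΔP_B = f(L/D)(ρV²/2) = 2.366e+06 Pa.
ΔP_A/ΔP_B = 1.438e+05/2.366e+06 = 0.0608.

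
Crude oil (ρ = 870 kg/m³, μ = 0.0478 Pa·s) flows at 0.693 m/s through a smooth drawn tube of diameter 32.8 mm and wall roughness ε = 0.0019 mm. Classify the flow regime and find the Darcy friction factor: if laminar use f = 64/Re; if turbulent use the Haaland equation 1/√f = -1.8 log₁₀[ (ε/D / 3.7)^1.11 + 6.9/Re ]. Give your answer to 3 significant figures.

f ≈ 0.155

Re = ρVD/μ = 870·0.693·0.0328/0.0478 = 413.7.
Re < 2300 → laminar, so f = 64/Re = 0.1547 (roughness is irrelevant in laminar flow).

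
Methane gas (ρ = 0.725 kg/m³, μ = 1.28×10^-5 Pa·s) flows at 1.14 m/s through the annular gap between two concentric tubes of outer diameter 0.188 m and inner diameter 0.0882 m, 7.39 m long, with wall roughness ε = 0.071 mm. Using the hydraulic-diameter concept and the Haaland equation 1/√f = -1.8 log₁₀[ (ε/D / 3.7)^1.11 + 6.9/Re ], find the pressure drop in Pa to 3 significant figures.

ΔP ≈ 1.24 Pa

Hydraulic diameter D_h = 4A/P = D_o - D_i = 0.188 - 0.0882 = 0.0998 m.
Re = ρVD_h/μ = 0.725·1.14·0.0998/1.28e-05 = 6444.
ε/D_h = 7.1e-05/0.0998 = 0.000711; Haaland gives 1/√f = -1.8 log₁₀[7.5e-05+0.00107] = 5.294, so f = 0.03569.
ΔP = f(L/D_h)(ρV²/2) = 0.03569·7.39/0.0998·0.4711 = 1.245 Pa.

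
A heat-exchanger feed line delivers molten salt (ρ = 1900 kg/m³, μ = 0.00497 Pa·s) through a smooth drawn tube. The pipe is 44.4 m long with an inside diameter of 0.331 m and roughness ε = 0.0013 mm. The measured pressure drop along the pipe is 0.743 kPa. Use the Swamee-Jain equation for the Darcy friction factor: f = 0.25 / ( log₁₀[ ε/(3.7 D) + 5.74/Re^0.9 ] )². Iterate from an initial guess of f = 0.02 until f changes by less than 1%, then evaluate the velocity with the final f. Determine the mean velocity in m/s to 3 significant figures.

V ≈ 0.549 m/s

Rearranging Darcy-Weisbach: V = √(2·ΔP·D/(f·L·ρ)). With ε/D = 1.3e-06/0.331 = 3.93e-06, iterate starting from f = 0.02:
  f = 0.02 → V = √(2·743·0.331/(0.02·44.4·1900)) = 0.5399 m/s; Re = ρVD/μ = 6.832e+04; f → 0.01939
  f = 0.01939 → V = 0.5483 m/s; Re = 6.938e+04; f → 0.01933
Converged (Δf/f < 1%). With the final f = 0.01933: V = √(2·743·0.331/(0.01933·44.4·1900)) = 0.5492 m/s.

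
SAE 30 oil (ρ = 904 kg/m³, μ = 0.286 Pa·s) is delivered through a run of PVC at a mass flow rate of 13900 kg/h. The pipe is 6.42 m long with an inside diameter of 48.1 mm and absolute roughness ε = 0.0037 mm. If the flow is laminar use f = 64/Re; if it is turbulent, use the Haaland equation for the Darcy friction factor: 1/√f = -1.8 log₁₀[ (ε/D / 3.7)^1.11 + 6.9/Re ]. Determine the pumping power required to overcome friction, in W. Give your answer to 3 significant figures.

ṁ = 13900 kg/h = 13900/3600 = 3.861 kg/s.
A = πD²/4 = π(0.0481)²/4 = 0.001817 m²; mean velocity V = ṁ/(ρA) = 3.861/(904 · 0.001817) = 2.351 m/s.
Reynolds number Re = ρVD/μ = 904 · 2.351 · 0.0481 / 0.286 = 357.4.
Re < 2300 → laminar flow, so f = 64/Re = 64/357.4 = 0.1791 (the turbulent correlation is not needed).
Darcy-Weisbach: ΔP = f(L/D)(ρV²/2) = 0.1791·(6.42/0.0481)·(904·2.351²/2) = 0.1791·133.5·2497 = 5.969e+04 Pa.
Q = ṁ/ρ = 3.861/904 = 0.004271 m³/s.
Pumping power P = QΔP = 0.004271·5.969e+04 = 255.0 W = 255 W.

P ≈ 255 W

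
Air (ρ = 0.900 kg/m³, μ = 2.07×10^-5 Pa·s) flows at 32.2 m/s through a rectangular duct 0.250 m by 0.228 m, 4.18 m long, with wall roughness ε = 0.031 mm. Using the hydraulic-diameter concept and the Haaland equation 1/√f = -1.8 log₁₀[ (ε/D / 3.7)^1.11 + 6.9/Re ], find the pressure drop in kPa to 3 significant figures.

Hydraulic diameter D_h = 4A/P = 4·(0.25·0.228)/(2·(0.25+0.228)) = 0.228/0.956 = 0.2385 m.
Re = ρVD_h/μ = 0.9·32.2·0.2385/2.07e-05 = 3.339e+05.
ε/D_h = 3.1e-05/0.2385 = 0.00013; Haaland gives 1/√f = -1.8 log₁₀[1.14e-05+2.07e-05] = 8.09, so f = 0.01528.
ΔP = f(L/D_h)(ρV²/2) = 0.01528·4.18/0.2385·466.6 = 125 Pa.
ΔP = 0.125 kPa.

ΔP ≈ 0.125 kPa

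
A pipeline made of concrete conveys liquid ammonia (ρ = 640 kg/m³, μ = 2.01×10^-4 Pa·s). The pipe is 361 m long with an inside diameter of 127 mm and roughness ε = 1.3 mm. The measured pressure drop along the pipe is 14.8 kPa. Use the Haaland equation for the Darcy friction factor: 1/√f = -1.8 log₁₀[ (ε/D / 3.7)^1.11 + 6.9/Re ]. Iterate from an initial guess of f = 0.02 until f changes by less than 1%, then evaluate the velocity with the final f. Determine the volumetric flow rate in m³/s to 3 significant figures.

Rearranging Darcy-Weisbach: V = √(2·ΔP·D/(f·L·ρ)). With ε/D = 0.0013/0.127 = 0.0102, iterate starting from f = 0.02:
  f = 0.02 → V = √(2·1.48e+04·0.127/(0.02·361·640)) = 0.902 m/s; Re = ρVD/μ = 3.647e+05; f → 0.03843
  f = 0.03843 → V = 0.6506 m/s; Re = 2.631e+05; f → 0.03849
Converged (Δf/f < 1%). With the final f = 0.03849: V = √(2·1.48e+04·0.127/(0.03849·361·640)) = 0.6502 m/s.
Q = V·A = 0.6502·(π/4·0.127²) = 0.008236 m³/s = 0.00824 m³/s.

Q ≈ 0.00824 m³/s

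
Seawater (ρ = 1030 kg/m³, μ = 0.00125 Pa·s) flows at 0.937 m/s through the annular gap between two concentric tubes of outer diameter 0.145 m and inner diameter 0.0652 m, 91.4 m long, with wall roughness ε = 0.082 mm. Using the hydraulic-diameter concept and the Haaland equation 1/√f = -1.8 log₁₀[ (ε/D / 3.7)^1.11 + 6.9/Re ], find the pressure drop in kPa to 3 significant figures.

ΔP ≈ 12.0 kPa

Hydraulic diameter D_h = 4A/P = D_o - D_i = 0.145 - 0.0652 = 0.0798 m.
Re = ρVD_h/μ = 1030·0.937·0.0798/0.00125 = 6.161e+04.
ε/D_h = 8.2e-05/0.0798 = 0.00103; Haaland gives 1/√f = -1.8 log₁₀[0.000113+0.000112] = 6.567, so f = 0.02319.
ΔP = f(L/D_h)(ρV²/2) = 0.02319·91.4/0.0798·452.2 = 1.201e+04 Pa.
ΔP = 12.0 kPa.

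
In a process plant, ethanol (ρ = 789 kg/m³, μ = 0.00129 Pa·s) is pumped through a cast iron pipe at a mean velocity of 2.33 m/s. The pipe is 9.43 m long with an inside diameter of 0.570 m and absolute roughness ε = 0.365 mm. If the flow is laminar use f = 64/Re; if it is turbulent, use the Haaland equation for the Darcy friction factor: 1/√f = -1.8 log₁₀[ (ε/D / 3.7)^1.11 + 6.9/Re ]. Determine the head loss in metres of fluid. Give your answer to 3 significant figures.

h_f ≈ 0.0831 m

Reynolds number Re = ρVD/μ = 789 · 2.33 · 0.57 / 0.00129 = 8.123e+05.
Re > 4000 → turbulent. Relative roughness ε/D = 0.000365/0.57 = 0.00064. Haaland: 1/√f = -1.8 log₁₀[(0.00064/3.7)^1.11 + 6.9/8.123e+05] = -1.8 log₁₀[6.67e-05 + 8.49e-06] = 7.422, so f = 0.01815.
Darcy-Weisbach: ΔP = f(L/D)(ρV²/2) = 0.01815·(9.43/0.57)·(789·2.33²/2) = 0.01815·16.54·2142 = 643.1 Pa.
Head loss h_f = ΔP/(ρg) = 643.1/(789·9.81) = 0.0831 m.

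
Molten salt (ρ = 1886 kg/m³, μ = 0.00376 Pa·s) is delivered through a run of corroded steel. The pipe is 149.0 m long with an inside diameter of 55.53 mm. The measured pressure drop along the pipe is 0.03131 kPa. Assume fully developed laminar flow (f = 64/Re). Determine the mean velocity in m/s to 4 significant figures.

V ≈ 0.005385 m/s

For laminar flow, f = 64/Re with Re = ρVD/μ, so Darcy-Weisbach reduces to ΔP = 32μLV/D². Solving for V: V = ΔP·D²/(32μL) = 31.31·(0.05553)²/(32·0.00376·149) = 0.005385 m/s.
Check: Re = ρVD/μ = 1886·0.005385·0.05553/0.00376 = 150 < 2300, so the laminar assumption holds.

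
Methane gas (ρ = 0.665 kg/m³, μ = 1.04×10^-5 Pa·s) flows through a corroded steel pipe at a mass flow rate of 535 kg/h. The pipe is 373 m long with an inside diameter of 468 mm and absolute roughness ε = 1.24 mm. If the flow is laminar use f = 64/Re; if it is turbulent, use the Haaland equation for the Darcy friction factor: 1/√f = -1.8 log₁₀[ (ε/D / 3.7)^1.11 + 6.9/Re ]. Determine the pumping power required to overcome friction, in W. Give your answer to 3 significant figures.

P ≈ 2.83 W

ṁ = 535 kg/h = 535/3600 = 0.1486 kg/s.
A = πD²/4 = π(0.468)²/4 = 0.172 m²; mean velocity V = ṁ/(ρA) = 0.1486/(0.665 · 0.172) = 1.299 m/s.
Reynolds number Re = ρVD/μ = 0.665 · 1.299 · 0.468 / 1.04e-05 = 3.888e+04.
Re > 4000 → turbulent. Relative roughness ε/D = 0.00124/0.468 = 0.00265. Haaland: 1/√f = -1.8 log₁₀[(0.00265/3.7)^1.11 + 6.9/3.888e+04] = -1.8 log₁₀[0.000323 + 0.000177] = 5.941, so f = 0.02833.
Darcy-Weisbach: ΔP = f(L/D)(ρV²/2) = 0.02833·(373/0.468)·(0.665·1.299²/2) = 0.02833·797·0.5612 = 12.67 Pa.
Q = ṁ/ρ = 0.1486/0.665 = 0.2235 m³/s.
Pumping power P = QΔP = 0.2235·12.67 = 2.832 W = 2.83 W.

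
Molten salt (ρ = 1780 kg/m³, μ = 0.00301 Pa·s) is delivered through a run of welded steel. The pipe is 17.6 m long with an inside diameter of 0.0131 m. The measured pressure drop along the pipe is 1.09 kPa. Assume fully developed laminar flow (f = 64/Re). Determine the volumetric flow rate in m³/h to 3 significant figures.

Q ≈ 0.0535 m³/h

For laminar flow, f = 64/Re with Re = ρVD/μ, so Darcy-Weisbach reduces to ΔP = 32μLV/D². Solving for V: V = ΔP·D²/(32μL) = 1090·(0.0131)²/(32·0.00301·17.6) = 0.1103 m/s.
Check: Re = ρVD/μ = 1780·0.1103·0.0131/0.00301 = 854.8 < 2300, so the laminar assumption holds.
Q = V·A = 0.1103·(π/4·0.0131²) = 1.487e-05 m³/s = 0.0535 m³/h.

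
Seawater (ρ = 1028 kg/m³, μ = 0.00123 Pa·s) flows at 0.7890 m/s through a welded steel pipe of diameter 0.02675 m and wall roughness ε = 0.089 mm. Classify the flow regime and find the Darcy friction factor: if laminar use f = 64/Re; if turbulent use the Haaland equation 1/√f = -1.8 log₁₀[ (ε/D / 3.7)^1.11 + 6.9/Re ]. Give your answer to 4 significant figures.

f ≈ 0.03226

Re = ρVD/μ = 1028·0.789·0.02675/0.00123 = 1.764e+04.
Re > 4000 → turbulent. ε/D = 8.9e-05/0.02675 = 0.00333; Haaland: 1/√f = -1.8 log₁₀[0.000416 + 0.000391] = 5.568, so f = 0.03226.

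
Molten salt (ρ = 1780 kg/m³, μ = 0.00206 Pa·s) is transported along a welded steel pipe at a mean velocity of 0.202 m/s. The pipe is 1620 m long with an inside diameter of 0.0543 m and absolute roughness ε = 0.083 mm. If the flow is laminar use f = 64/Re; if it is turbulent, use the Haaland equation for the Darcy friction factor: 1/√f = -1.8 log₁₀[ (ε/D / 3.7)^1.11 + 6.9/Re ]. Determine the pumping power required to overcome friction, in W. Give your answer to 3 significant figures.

Reynolds number Re = ρVD/μ = 1780 · 0.202 · 0.0543 / 0.00206 = 9478.
Re > 4000 → turbulent. Relative roughness ε/D = 8.3e-05/0.0543 = 0.00153. Haaland: 1/√f = -1.8 log₁₀[(0.00153/3.7)^1.11 + 6.9/9478] = -1.8 log₁₀[0.000175 + 0.000728] = 5.479, so f = 0.03331.
Darcy-Weisbach: ΔP = f(L/D)(ρV²/2) = 0.03331·(1620/0.0543)·(1780·0.202²/2) = 0.03331·2.983e+04·36.32 = 3.609e+04 Pa.
Q = V·A = 0.202·0.002316 = 0.0004678 m³/s.
Pumping power P = QΔP = 0.0004678·3.609e+04 = 16.88 W = 16.9 W.

P ≈ 16.9 W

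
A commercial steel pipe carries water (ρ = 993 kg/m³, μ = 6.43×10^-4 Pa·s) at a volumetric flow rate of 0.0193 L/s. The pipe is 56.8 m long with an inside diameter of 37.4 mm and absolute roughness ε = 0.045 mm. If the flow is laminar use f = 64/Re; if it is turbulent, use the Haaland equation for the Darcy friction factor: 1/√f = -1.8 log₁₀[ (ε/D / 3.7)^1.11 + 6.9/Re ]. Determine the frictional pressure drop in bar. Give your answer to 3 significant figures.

ΔP ≈ 1.47×10^-4 bar

Q = 0.0193 L/s = 0.0193/1000 = 1.93e-05 m³/s.
Cross-sectional area A = πD²/4 = π(0.0374)²/4 = 0.001099 m²; mean velocity V = Q/A = 1.93e-05/0.001099 = 0.01757 m/s.
Reynolds number Re = ρVD/μ = 993 · 0.01757 · 0.0374 / 0.000643 = 1015.
Re < 2300 → laminar flow, so f = 64/Re = 64/1015 = 0.06307 (the turbulent correlation is not needed).
Darcy-Weisbach: ΔP = f(L/D)(ρV²/2) = 0.06307·(56.8/0.0374)·(993·0.01757²/2) = 0.06307·1519·0.1532 = 14.68 Pa.
ΔP = 14.68 Pa = 1.47×10^-4 bar.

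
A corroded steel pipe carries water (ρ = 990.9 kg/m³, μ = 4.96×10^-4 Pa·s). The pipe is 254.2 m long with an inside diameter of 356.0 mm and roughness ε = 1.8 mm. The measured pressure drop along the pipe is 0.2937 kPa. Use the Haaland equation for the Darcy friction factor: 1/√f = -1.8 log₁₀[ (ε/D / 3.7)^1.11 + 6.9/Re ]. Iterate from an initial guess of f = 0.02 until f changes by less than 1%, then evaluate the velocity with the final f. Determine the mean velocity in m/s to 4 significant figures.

Rearranging Darcy-Weisbach: V = √(2·ΔP·D/(f·L·ρ)). With ε/D = 0.0018/0.356 = 0.00506, iterate starting from f = 0.02:
  f = 0.02 → V = √(2·293.7·0.356/(0.02·254.2·990.9)) = 0.2037 m/s; Re = ρVD/μ = 1.449e+05; f → 0.03112
  f = 0.03112 → V = 0.1633 m/s; Re = 1.162e+05; f → 0.03126
Converged (Δf/f < 1%). With the final f = 0.03126: V = √(2·293.7·0.356/(0.03126·254.2·990.9)) = 0.163 m/s.

V ≈ 0.1630 m/s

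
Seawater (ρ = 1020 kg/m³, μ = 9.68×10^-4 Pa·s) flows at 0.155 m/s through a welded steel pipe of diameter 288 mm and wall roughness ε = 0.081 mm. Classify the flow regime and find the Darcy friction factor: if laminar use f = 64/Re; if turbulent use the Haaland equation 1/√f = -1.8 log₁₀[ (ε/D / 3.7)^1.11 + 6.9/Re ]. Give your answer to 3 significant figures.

Re = ρVD/μ = 1020·0.155·0.288/0.000968 = 4.704e+04.
Re > 4000 → turbulent. ε/D = 8.1e-05/0.288 = 0.000281; Haaland: 1/√f = -1.8 log₁₀[2.68e-05 + 0.000147] = 6.769, so f = 0.02182.

f ≈ 0.0218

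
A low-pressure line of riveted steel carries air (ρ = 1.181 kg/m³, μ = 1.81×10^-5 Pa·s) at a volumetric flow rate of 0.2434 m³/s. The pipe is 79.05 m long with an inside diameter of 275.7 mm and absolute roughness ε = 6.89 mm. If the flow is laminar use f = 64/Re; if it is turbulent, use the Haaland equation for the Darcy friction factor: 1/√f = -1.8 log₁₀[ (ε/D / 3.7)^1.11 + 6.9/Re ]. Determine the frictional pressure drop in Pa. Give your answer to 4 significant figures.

Cross-sectional area A = πD²/4 = π(0.2757)²/4 = 0.0597 m²; mean velocity V = Q/A = 0.2434/0.0597 = 4.077 m/s.
Reynolds number Re = ρVD/μ = 1.181 · 4.077 · 0.2757 / 1.81e-05 = 7.334e+04.
Re > 4000 → turbulent. Relative roughness ε/D = 0.00689/0.2757 = 0.025. Haaland: 1/√f = -1.8 log₁₀[(0.025/3.7)^1.11 + 6.9/7.334e+04] = -1.8 log₁₀[0.0039 + 9.41e-05] = 4.318, so f = 0.05364.
Darcy-Weisbach: ΔP = f(L/D)(ρV²/2) = 0.05364·(79.05/0.2757)·(1.181·4.077²/2) = 0.05364·286.7·9.816 = 151 Pa.

ΔP ≈ 151.0 Pa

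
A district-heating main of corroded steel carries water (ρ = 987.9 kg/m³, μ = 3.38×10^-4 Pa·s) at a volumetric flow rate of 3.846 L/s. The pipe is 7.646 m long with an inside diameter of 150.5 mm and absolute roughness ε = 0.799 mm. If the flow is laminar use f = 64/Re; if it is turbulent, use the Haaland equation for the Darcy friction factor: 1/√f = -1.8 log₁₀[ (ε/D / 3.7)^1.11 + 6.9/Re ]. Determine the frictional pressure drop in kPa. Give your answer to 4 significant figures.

ΔP ≈ 0.03736 kPa

Q = 3.846 L/s = 3.846/1000 = 0.003846 m³/s.
Cross-sectional area A = πD²/4 = π(0.1505)²/4 = 0.01779 m²; mean velocity V = Q/A = 0.003846/0.01779 = 0.2162 m/s.
Reynolds number Re = ρVD/μ = 987.9 · 0.2162 · 0.1505 / 0.000338 = 9.51e+04.
Re > 4000 → turbulent. Relative roughness ε/D = 0.000799/0.1505 = 0.00531. Haaland: 1/√f = -1.8 log₁₀[(0.00531/3.7)^1.11 + 6.9/9.51e+04] = -1.8 log₁₀[0.000698 + 7.26e-05] = 5.603, so f = 0.03185.
Darcy-Weisbach: ΔP = f(L/D)(ρV²/2) = 0.03185·(7.646/0.1505)·(987.9·0.2162²/2) = 0.03185·50.8·23.09 = 37.36 Pa.
ΔP = 37.36 Pa = 0.03736 kPa.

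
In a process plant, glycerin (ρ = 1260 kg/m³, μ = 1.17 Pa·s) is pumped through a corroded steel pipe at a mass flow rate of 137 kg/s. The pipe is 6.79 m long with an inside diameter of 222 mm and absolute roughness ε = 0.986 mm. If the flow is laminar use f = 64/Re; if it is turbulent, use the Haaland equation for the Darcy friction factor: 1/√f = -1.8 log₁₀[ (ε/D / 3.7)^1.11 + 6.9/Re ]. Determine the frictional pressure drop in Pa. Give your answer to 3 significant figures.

A = πD²/4 = π(0.222)²/4 = 0.03871 m²; mean velocity V = ṁ/(ρA) = 137/(1260 · 0.03871) = 2.809 m/s.
Reynolds number Re = ρVD/μ = 1260 · 2.809 · 0.222 / 1.17 = 671.6.
Re < 2300 → laminar flow, so f = 64/Re = 64/671.6 = 0.0953 (the turbulent correlation is not needed).
Darcy-Weisbach: ΔP = f(L/D)(ρV²/2) = 0.0953·(6.79/0.222)·(1260·2.809²/2) = 0.0953·30.59·4971 = 1.449e+04 Pa.

ΔP ≈ 14500 Pa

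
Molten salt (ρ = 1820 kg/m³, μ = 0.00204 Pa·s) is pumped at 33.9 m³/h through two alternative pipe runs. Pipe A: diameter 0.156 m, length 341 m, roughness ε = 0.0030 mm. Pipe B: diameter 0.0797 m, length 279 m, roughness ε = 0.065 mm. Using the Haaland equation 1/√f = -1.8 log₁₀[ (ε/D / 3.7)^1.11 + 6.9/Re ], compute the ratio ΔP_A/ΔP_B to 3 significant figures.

ΔP_A/ΔP_B ≈ 0.0397

Pipe A: V = Q/A = 0.009417/0.01911 = 0.4927 m/s; Re = 6.857e+04; ε/D = 1.92e-05; Haaland → f = 0.01937; ΔP_A = f(L/D)(ρV²/2) = 9354 Pa.
Pipe B: V = Q/A = 0.009417/0.004989 = 1.888 m/s; Re = 1.342e+05; ε/D = 0.000816; Haaland → f = 0.02074; ΔP_B = f(L/D)(ρV²/2) = 2.354e+05 Pa.
ΔP_A/ΔP_B = 9354/2.354e+05 = 0.0397.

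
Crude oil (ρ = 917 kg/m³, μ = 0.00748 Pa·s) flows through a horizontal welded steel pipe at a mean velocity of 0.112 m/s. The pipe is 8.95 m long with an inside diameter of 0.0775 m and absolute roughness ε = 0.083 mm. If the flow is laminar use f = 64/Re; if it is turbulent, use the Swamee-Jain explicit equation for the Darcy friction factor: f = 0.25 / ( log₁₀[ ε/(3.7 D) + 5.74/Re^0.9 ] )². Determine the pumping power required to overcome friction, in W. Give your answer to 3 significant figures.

P ≈ 0.0211 W

Reynolds number Re = ρVD/μ = 917 · 0.112 · 0.0775 / 0.00748 = 1064.
Re < 2300 → laminar flow, so f = 64/Re = 64/1064 = 0.06014 (the turbulent correlation is not needed).
Darcy-Weisbach: ΔP = f(L/D)(ρV²/2) = 0.06014·(8.95/0.0775)·(917·0.112²/2) = 0.06014·115.5·5.751 = 39.95 Pa.
Q = V·A = 0.112·0.004717 = 0.0005283 m³/s.
Pumping power P = QΔP = 0.0005283·39.95 = 0.02111 W = 0.0211 W.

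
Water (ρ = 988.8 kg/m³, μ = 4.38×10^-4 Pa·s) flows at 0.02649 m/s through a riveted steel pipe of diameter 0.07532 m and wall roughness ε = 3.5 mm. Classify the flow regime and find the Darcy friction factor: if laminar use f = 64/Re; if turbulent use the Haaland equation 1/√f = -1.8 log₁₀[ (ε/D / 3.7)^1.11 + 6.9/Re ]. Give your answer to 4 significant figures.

Re = ρVD/μ = 988.8·0.02649·0.07532/0.000438 = 4504.
Re > 4000 → turbulent. ε/D = 0.0035/0.07532 = 0.0465; Haaland: 1/√f = -1.8 log₁₀[0.00776 + 0.00153] = 3.657, so f = 0.07476.

f ≈ 0.07476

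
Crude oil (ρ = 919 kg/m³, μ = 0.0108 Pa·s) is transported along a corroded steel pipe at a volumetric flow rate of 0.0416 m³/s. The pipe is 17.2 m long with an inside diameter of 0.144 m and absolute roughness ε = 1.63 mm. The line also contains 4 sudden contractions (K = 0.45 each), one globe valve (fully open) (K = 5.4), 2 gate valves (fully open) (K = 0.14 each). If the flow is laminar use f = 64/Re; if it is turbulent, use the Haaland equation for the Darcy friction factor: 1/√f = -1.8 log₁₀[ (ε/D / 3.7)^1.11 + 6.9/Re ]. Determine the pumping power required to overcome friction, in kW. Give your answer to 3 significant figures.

P ≈ 1.55 kW

Cross-sectional area A = πD²/4 = π(0.144)²/4 = 0.01629 m²; mean velocity V = Q/A = 0.0416/0.01629 = 2.554 m/s.
Reynolds number Re = ρVD/μ = 919 · 2.554 · 0.144 / 0.0108 = 3.13e+04.
Re > 4000 → turbulent. Relative roughness ε/D = 0.00163/0.144 = 0.0113. Haaland: 1/√f = -1.8 log₁₀[(0.0113/3.7)^1.11 + 6.9/3.13e+04] = -1.8 log₁₀[0.00162 + 0.00022] = 4.924, so f = 0.04125.
Total minor-loss coefficient ΣK = 4·0.45 + 1·5.4 + 2·0.14 = 7.48.
ΔP = [f·L/D + ΣK]·(ρV²/2) = [0.04125·17.2/0.144 + 7.48]·(919·2.554²/2) = [4.927 + 7.48]·2998 = 3.72e+04 Pa.
Pumping power P = QΔP = 0.0416·3.72e+04 = 1547 W = 1.55 kW.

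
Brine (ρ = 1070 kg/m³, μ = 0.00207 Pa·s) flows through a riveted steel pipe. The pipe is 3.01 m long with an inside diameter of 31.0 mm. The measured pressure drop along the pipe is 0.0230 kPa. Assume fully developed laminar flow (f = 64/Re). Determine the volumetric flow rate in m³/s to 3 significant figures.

Q ≈ 8.37×10^-5 m³/s

For laminar flow, f = 64/Re with Re = ρVD/μ, so Darcy-Weisbach reduces to ΔP = 32μLV/D². Solving for V: V = ΔP·D²/(32μL) = 23·(0.031)²/(32·0.00207·3.01) = 0.1109 m/s.
Check: Re = ρVD/μ = 1070·0.1109·0.031/0.00207 = 1776 < 2300, so the laminar assumption holds.
Q = V·A = 0.1109·(π/4·0.031²) = 8.367e-05 m³/s = 8.37×10^-5 m³/s.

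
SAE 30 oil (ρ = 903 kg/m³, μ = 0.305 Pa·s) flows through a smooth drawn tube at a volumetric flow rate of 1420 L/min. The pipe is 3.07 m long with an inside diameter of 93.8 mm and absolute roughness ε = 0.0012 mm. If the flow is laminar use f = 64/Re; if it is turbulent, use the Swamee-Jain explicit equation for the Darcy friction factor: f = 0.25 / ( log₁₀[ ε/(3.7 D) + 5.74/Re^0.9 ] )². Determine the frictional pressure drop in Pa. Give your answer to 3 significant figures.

ΔP ≈ 11700 Pa

Q = 1420 L/min = 1420/60000 = 0.02367 m³/s.
Cross-sectional area A = πD²/4 = π(0.0938)²/4 = 0.00691 m²; mean velocity V = Q/A = 0.02367/0.00691 = 3.425 m/s.
Reynolds number Re = ρVD/μ = 903 · 3.425 · 0.0938 / 0.305 = 951.1.
Re < 2300 → laminar flow, so f = 64/Re = 64/951.1 = 0.06729 (the turbulent correlation is not needed).
Darcy-Weisbach: ΔP = f(L/D)(ρV²/2) = 0.06729·(3.07/0.0938)·(903·3.425²/2) = 0.06729·32.73·5296 = 1.166e+04 Pa.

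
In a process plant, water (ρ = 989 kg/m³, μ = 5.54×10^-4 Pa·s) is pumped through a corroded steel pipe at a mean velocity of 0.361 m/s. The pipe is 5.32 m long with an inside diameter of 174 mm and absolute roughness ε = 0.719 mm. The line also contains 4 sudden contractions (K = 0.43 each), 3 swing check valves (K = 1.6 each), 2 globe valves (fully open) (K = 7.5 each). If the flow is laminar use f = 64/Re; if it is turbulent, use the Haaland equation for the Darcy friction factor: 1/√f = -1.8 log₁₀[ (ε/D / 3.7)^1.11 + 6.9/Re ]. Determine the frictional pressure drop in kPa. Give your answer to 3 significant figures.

Reynolds number Re = ρVD/μ = 989 · 0.361 · 0.174 / 0.000554 = 1.121e+05.
Re > 4000 → turbulent. Relative roughness ε/D = 0.000719/0.174 = 0.00413. Haaland: 1/√f = -1.8 log₁₀[(0.00413/3.7)^1.11 + 6.9/1.121e+05] = -1.8 log₁₀[0.000529 + 6.15e-05] = 5.812, so f = 0.0296.
Total minor-loss coefficient ΣK = 4·0.43 + 3·1.6 + 2·7.5 = 21.5.
ΔP = [f·L/D + ΣK]·(ρV²/2) = [0.0296·5.32/0.174 + 21.5]·(989·0.361²/2) = [0.9051 + 21.5]·64.44 = 1445 Pa.
ΔP = 1445 Pa = 1.45 kPa.

ΔP ≈ 1.45 kPa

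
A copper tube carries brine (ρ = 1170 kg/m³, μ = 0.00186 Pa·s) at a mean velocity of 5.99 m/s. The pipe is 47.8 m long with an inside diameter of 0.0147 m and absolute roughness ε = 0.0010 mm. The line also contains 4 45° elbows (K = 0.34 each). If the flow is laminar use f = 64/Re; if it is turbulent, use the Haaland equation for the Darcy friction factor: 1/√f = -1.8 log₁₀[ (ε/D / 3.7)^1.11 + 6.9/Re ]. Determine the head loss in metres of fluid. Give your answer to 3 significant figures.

Reynolds number Re = ρVD/μ = 1170 · 5.99 · 0.0147 / 0.00186 = 5.539e+04.
Re > 4000 → turbulent. Relative roughness ε/D = 1e-06/0.0147 = 6.8e-05. Haaland: 1/√f = -1.8 log₁₀[(6.8e-05/3.7)^1.11 + 6.9/5.539e+04] = -1.8 log₁₀[5.54e-06 + 0.000125] = 6.994, so f = 0.02044.
Total minor-loss coefficient ΣK = 4·0.34 = 1.36.
ΔP = [f·L/D + ΣK]·(ρV²/2) = [0.02044·47.8/0.0147 + 1.36]·(1170·5.99²/2) = [66.47 + 1.36]·2.099e+04 = 1.424e+06 Pa.
Head loss h_f = ΔP/(ρg) = 1.424e+06/(1170·9.81) = 124 m.

h_f ≈ 124 m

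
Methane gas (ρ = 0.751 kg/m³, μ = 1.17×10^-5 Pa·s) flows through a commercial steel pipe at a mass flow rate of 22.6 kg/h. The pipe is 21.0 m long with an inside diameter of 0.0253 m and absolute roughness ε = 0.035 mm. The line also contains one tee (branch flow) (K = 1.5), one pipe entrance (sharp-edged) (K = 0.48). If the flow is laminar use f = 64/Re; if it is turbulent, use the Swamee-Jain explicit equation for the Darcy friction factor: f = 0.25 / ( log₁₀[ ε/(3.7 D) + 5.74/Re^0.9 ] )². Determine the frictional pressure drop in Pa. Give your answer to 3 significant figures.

ṁ = 22.6 kg/h = 22.6/3600 = 0.006278 kg/s.
A = πD²/4 = π(0.0253)²/4 = 0.0005027 m²; mean velocity V = ṁ/(ρA) = 0.006278/(0.751 · 0.0005027) = 16.63 m/s.
Reynolds number Re = ρVD/μ = 0.751 · 16.63 · 0.0253 / 1.17e-05 = 2.7e+04.
Re > 4000 → turbulent. Relative roughness ε/D = 3.5e-05/0.0253 = 0.00138. Swamee-Jain: f = 0.25/(log₁₀[0.00138/3.7 + 5.74/2.7e+04^0.9])² = 0.25/(log₁₀[0.000374 + 0.00059])² = 0.25/(-3.016)² = 0.02748.
Total minor-loss coefficient ΣK = 1·1.5 + 1·0.48 = 1.98.
ΔP = [f·L/D + ΣK]·(ρV²/2) = [0.02748·21/0.0253 + 1.98]·(0.751·16.63²/2) = [22.81 + 1.98]·103.8 = 2574 Pa.

ΔP ≈ 2570 Pa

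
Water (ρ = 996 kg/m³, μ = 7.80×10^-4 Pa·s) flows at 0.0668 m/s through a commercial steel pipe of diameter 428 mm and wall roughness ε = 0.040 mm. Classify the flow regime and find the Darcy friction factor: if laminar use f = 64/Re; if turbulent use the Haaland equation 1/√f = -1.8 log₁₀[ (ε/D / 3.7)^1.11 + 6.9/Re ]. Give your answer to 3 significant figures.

Re = ρVD/μ = 996·0.0668·0.428/0.00078 = 3.651e+04.
Re > 4000 → turbulent. ε/D = 4e-05/0.428 = 9.35e-05; Haaland: 1/√f = -1.8 log₁₀[7.88e-06 + 0.000189] = 6.67, so f = 0.02247.

f ≈ 0.0225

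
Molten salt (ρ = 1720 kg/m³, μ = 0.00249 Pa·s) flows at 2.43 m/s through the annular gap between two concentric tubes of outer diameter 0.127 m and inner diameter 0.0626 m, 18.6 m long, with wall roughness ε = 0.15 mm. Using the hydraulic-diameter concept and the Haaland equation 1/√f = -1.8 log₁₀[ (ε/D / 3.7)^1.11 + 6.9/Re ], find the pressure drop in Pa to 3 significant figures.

ΔP ≈ 37700 Pa

Hydraulic diameter D_h = 4A/P = D_o - D_i = 0.127 - 0.0626 = 0.0644 m.
Re = ρVD_h/μ = 1720·2.43·0.0644/0.00249 = 1.081e+05.
ε/D_h = 0.00015/0.0644 = 0.00233; Haaland gives 1/√f = -1.8 log₁₀[0.00028+6.38e-05] = 6.235, so f = 0.02572.
ΔP = f(L/D_h)(ρV²/2) = 0.02572·18.6/0.0644·5078 = 3.773e+04 Pa.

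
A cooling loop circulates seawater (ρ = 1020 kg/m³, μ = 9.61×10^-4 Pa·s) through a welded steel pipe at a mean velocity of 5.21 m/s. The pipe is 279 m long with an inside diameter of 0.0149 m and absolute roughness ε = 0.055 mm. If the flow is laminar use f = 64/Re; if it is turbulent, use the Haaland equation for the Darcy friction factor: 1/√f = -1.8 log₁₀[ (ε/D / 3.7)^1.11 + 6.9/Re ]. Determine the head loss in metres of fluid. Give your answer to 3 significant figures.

h_f ≈ 753 m

Reynolds number Re = ρVD/μ = 1020 · 5.21 · 0.0149 / 0.000961 = 8.239e+04.
Re > 4000 → turbulent. Relative roughness ε/D = 5.5e-05/0.0149 = 0.00369. Haaland: 1/√f = -1.8 log₁₀[(0.00369/3.7)^1.11 + 6.9/8.239e+04] = -1.8 log₁₀[0.000467 + 8.37e-05] = 5.867, so f = 0.02905.
Darcy-Weisbach: ΔP = f(L/D)(ρV²/2) = 0.02905·(279/0.0149)·(1020·5.21²/2) = 0.02905·1.872e+04·1.384e+04 = 7.531e+06 Pa.
Head loss h_f = ΔP/(ρg) = 7.531e+06/(1020·9.81) = 753 m.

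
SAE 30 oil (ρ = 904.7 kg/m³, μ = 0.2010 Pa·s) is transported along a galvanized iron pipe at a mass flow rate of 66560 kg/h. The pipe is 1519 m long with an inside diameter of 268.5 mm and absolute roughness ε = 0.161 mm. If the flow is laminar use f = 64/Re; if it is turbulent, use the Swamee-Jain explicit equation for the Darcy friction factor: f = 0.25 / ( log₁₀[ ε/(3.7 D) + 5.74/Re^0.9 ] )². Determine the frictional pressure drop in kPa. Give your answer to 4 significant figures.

ΔP ≈ 48.92 kPa

ṁ = 66560 kg/h = 66560/3600 = 18.49 kg/s.
A = πD²/4 = π(0.2685)²/4 = 0.05662 m²; mean velocity V = ṁ/(ρA) = 18.49/(904.7 · 0.05662) = 0.3609 m/s.
Reynolds number Re = ρVD/μ = 904.7 · 0.3609 · 0.2685 / 0.201 = 436.2.
Re < 2300 → laminar flow, so f = 64/Re = 64/436.2 = 0.1467 (the turbulent correlation is not needed).
Darcy-Weisbach: ΔP = f(L/D)(ρV²/2) = 0.1467·(1519/0.2685)·(904.7·0.3609²/2) = 0.1467·5657·58.93 = 4.892e+04 Pa.
ΔP = 4.892e+04 Pa = 48.92 kPa.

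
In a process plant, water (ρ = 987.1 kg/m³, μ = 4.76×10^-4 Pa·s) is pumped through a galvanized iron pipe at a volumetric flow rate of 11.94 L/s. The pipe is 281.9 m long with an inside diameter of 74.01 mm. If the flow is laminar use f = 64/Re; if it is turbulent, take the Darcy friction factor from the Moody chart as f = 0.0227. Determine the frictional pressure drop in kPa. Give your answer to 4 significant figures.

Q = 11.94 L/s = 11.94/1000 = 0.01194 m³/s.
Cross-sectional area A = πD²/4 = π(0.07401)²/4 = 0.004302 m²; mean velocity V = Q/A = 0.01194/0.004302 = 2.775 m/s.
Reynolds number Re = ρVD/μ = 987.1 · 2.775 · 0.07401 / 0.000476 = 4.26e+05.
Re > 4000 → turbulent; use the Moody-chart value f = 0.0227.
Darcy-Weisbach: ΔP = f(L/D)(ρV²/2) = 0.0227·(281.9/0.07401)·(987.1·2.775²/2) = 0.0227·3809·3802 = 3.287e+05 Pa.
ΔP = 3.287e+05 Pa = 328.7 kPa.

ΔP ≈ 328.7 kPa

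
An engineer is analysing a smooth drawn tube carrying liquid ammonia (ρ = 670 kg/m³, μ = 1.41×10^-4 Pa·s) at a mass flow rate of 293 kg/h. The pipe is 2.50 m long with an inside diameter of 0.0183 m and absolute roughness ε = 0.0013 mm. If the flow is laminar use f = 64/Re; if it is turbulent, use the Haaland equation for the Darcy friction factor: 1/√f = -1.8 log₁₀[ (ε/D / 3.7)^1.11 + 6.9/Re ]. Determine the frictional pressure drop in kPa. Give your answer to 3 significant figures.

ṁ = 293 kg/h = 293/3600 = 0.08139 kg/s.
A = πD²/4 = π(0.0183)²/4 = 0.000263 m²; mean velocity V = ṁ/(ρA) = 0.08139/(670 · 0.000263) = 0.4618 m/s.
Reynolds number Re = ρVD/μ = 670 · 0.4618 · 0.0183 / 0.000141 = 4.016e+04.
Re > 4000 → turbulent. Relative roughness ε/D = 1.3e-06/0.0183 = 7.1e-05. Haaland: 1/√f = -1.8 log₁₀[(7.1e-05/3.7)^1.11 + 6.9/4.016e+04] = -1.8 log₁₀[5.81e-06 + 0.000172] = 6.751, so f = 0.02194.
Darcy-Weisbach: ΔP = f(L/D)(ρV²/2) = 0.02194·(2.5/0.0183)·(670·0.4618²/2) = 0.02194·136.6·71.46 = 214.2 Pa.
ΔP = 214.2 Pa = 0.214 kPa.

ΔP ≈ 0.214 kPa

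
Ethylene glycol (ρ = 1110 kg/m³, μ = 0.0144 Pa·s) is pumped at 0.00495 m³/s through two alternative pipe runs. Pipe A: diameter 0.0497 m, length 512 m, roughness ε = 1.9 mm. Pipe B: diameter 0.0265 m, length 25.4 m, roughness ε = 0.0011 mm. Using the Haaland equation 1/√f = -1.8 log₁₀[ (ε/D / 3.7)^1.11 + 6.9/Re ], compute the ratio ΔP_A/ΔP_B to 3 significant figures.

Pipe A: V = Q/A = 0.00495/0.00194 = 2.552 m/s; Re = 9775; ε/D = 0.0382; Haaland → f = 0.06629; ΔP_A = f(L/D)(ρV²/2) = 2.468e+06 Pa.
Pipe B: V = Q/A = 0.00495/0.0005515 = 8.975 m/s; Re = 1.833e+04; ε/D = 4.15e-05; Haaland → f = 0.02638; ΔP_B = f(L/D)(ρV²/2) = 1.13e+06 Pa.
ΔP_A/ΔP_B = 2.468e+06/1.13e+06 = 2.18.

ΔP_A/ΔP_B ≈ 2.18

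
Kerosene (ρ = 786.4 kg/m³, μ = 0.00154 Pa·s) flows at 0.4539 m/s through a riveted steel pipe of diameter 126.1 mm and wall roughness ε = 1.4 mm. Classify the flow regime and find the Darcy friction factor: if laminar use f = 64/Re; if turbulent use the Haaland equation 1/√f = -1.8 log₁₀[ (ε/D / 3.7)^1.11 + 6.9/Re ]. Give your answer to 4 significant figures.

Re = ρVD/μ = 786.4·0.4539·0.1261/0.00154 = 2.923e+04.
Re > 4000 → turbulent. ε/D = 0.0014/0.1261 = 0.0111; Haaland: 1/√f = -1.8 log₁₀[0.00158 + 0.000236] = 4.932, so f = 0.04111.

f ≈ 0.04111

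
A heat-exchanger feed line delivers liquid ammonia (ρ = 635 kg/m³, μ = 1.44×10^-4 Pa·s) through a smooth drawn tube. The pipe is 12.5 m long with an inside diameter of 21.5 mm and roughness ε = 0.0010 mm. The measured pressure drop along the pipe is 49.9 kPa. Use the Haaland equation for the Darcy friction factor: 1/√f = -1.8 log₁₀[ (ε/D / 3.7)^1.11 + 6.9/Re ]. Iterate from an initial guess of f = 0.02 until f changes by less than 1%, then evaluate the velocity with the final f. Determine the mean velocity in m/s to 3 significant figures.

Rearranging Darcy-Weisbach: V = √(2·ΔP·D/(f·L·ρ)). With ε/D = 1e-06/0.0215 = 4.65e-05, iterate starting from f = 0.02:
  f = 0.02 → V = √(2·4.99e+04·0.0215/(0.02·12.5·635)) = 3.676 m/s; Re = ρVD/μ = 3.486e+05; f → 0.0144
  f = 0.0144 → V = 4.333 m/s; Re = 4.108e+05; f → 0.01403
  f = 0.01403 → V = 4.389 m/s; Re = 4.161e+05; f → 0.01401
Converged (Δf/f < 1%). With the final f = 0.01401: V = √(2·4.99e+04·0.0215/(0.01401·12.5·635)) = 4.393 m/s.

V ≈ 4.39 m/s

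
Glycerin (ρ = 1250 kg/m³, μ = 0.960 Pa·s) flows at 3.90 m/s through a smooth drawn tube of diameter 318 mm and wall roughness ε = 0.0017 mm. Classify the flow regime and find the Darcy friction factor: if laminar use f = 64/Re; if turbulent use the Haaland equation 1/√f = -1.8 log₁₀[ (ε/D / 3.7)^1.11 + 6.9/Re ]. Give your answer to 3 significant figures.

Re = ρVD/μ = 1250·3.9·0.318/0.96 = 1615.
Re < 2300 → laminar, so f = 64/Re = 0.03963 (roughness is irrelevant in laminar flow).

f ≈ 0.0396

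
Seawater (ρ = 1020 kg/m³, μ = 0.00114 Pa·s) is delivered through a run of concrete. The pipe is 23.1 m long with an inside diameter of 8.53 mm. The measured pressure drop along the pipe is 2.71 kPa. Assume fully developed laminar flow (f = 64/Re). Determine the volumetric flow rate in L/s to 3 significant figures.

For laminar flow, f = 64/Re with Re = ρVD/μ, so Darcy-Weisbach reduces to ΔP = 32μLV/D². Solving for V: V = ΔP·D²/(32μL) = 2710·(0.00853)²/(32·0.00114·23.1) = 0.234 m/s.
Check: Re = ρVD/μ = 1020·0.234·0.00853/0.00114 = 1786 < 2300, so the laminar assumption holds.
Q = V·A = 0.234·(π/4·0.00853²) = 1.337e-05 m³/s = 0.0134 L/s.

Q ≈ 0.0134 L/s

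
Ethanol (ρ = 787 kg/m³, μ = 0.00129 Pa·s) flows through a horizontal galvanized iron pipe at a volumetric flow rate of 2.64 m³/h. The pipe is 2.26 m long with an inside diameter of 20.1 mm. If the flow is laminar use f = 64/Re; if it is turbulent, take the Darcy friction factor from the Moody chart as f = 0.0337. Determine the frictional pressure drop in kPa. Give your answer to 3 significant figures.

ΔP ≈ 7.96 kPa

Q = 2.64 m³/h = 2.64/3600 = 0.0007333 m³/s.
Cross-sectional area A = πD²/4 = π(0.0201)²/4 = 0.0003173 m²; mean velocity V = Q/A = 0.0007333/0.0003173 = 2.311 m/s.
Reynolds number Re = ρVD/μ = 787 · 2.311 · 0.0201 / 0.00129 = 2.834e+04.
Re > 4000 → turbulent; use the Moody-chart value f = 0.0337.
Darcy-Weisbach: ΔP = f(L/D)(ρV²/2) = 0.0337·(2.26/0.0201)·(787·2.311²/2) = 0.0337·112.4·2102 = 7964 Pa.
ΔP = 7964 Pa = 7.96 kPa.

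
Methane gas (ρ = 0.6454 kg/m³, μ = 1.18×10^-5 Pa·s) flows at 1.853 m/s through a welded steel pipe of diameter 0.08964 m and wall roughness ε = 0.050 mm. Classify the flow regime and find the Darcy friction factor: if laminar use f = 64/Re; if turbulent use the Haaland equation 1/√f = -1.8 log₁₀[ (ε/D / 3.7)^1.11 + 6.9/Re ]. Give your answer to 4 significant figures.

Re = ρVD/μ = 0.6454·1.853·0.08964/1.18e-05 = 9085.
Re > 4000 → turbulent. ε/D = 5e-05/0.08964 = 0.000558; Haaland: 1/√f = -1.8 log₁₀[5.73e-05 + 0.000759] = 5.558, so f = 0.03237.

f ≈ 0.03237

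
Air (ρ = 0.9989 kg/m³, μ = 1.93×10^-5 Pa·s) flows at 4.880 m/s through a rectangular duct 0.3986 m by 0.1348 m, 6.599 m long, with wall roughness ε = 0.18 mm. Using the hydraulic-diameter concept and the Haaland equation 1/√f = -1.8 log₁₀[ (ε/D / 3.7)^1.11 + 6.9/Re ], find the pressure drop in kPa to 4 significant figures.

ΔP ≈ 0.009105 kPa

Hydraulic diameter D_h = 4A/P = 4·(0.3986·0.1348)/(2·(0.3986+0.1348)) = 0.2149/1.067 = 0.2015 m.
Re = ρVD_h/μ = 0.9989·4.88·0.2015/1.93e-05 = 5.088e+04.
ε/D_h = 0.00018/0.2015 = 0.000893; Haaland gives 1/√f = -1.8 log₁₀[9.66e-05+0.000136] = 6.541, so f = 0.02337.
ΔP = f(L/D_h)(ρV²/2) = 0.02337·6.599/0.2015·11.89 = 9.105 Pa.
ΔP = 0.009105 kPa.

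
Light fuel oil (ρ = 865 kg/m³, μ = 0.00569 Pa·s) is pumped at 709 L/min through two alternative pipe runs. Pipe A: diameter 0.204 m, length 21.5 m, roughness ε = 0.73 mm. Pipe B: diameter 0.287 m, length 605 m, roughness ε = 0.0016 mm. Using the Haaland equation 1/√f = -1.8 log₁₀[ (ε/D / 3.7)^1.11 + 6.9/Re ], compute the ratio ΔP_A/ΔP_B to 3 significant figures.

Pipe A: V = Q/A = 0.01182/0.03269 = 0.3615 m/s; Re = 1.121e+04; ε/D = 0.00358; Haaland → f = 0.03494; ΔP_A = f(L/D)(ρV²/2) = 208.2 Pa.
Pipe B: V = Q/A = 0.01182/0.06469 = 0.1827 m/s; Re = 7969; ε/D = 5.57e-06; Haaland → f = 0.03291; ΔP_B = f(L/D)(ρV²/2) = 1001 Pa.
ΔP_A/ΔP_B = 208.2/1001 = 0.208.

ΔP_A/ΔP_B ≈ 0.208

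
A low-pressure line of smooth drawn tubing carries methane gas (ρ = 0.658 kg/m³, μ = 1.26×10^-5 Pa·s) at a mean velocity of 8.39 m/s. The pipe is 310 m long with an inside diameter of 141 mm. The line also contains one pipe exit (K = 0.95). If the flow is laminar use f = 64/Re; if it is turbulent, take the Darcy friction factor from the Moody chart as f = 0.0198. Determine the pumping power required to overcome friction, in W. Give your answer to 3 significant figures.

P ≈ 135 W

Reynolds number Re = ρVD/μ = 0.658 · 8.39 · 0.141 / 1.26e-05 = 6.178e+04.
Re > 4000 → turbulent; use the Moody-chart value f = 0.0198.
Total minor-loss coefficient ΣK = 1·0.95 = 0.95.
ΔP = [f·L/D + ΣK]·(ρV²/2) = [0.0198·310/0.141 + 0.95]·(0.658·8.39²/2) = [43.53 + 0.95]·23.16 = 1030 Pa.
Q = V·A = 8.39·0.01561 = 0.131 m³/s.
Pumping power P = QΔP = 0.131·1030 = 135.0 W = 135 W.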